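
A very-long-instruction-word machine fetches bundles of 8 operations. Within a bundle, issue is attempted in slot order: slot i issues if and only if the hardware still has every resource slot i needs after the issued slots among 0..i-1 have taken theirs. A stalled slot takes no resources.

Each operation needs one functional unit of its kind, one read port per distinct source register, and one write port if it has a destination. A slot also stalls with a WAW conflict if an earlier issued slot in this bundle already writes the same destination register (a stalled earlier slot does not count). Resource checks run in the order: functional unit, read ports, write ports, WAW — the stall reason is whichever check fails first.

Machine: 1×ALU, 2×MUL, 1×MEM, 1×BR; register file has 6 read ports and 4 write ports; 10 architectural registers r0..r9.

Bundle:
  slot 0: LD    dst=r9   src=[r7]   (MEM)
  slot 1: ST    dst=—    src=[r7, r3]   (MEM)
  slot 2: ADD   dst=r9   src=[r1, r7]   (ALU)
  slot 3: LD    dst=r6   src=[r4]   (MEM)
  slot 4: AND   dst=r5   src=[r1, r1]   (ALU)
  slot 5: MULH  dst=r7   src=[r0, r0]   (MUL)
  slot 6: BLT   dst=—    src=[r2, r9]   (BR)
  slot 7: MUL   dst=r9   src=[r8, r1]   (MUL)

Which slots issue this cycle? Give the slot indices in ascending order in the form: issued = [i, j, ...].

issued = [0, 4, 5, 6]

(0) want 1×MEM +1rd +1wr — yes → AL1|MU2|ME0|BR1|rd5|wr3
(1) want 1×MEM +2rd +0wr — FU → AL1|MU2|ME0|BR1|rd5|wr3
(2) want 1×ALU +2rd +1wr — WAW → AL1|MU2|ME0|BR1|rd5|wr3
(3) want 1×MEM +1rd +1wr — FU → AL1|MU2|ME0|BR1|rd5|wr3
(4) want 1×ALU +1rd +1wr — yes → AL0|MU2|ME0|BR1|rd4|wr2
(5) want 1×MUL +1rd +1wr — yes → AL0|MU1|ME0|BR1|rd3|wr1
(6) want 1×BR +2rd +0wr — yes → AL0|MU1|ME0|BR0|rd1|wr1
(7) want 1×MUL +2rd +1wr — RD_PORT → AL0|MU1|ME0|BR0|rd1|wr1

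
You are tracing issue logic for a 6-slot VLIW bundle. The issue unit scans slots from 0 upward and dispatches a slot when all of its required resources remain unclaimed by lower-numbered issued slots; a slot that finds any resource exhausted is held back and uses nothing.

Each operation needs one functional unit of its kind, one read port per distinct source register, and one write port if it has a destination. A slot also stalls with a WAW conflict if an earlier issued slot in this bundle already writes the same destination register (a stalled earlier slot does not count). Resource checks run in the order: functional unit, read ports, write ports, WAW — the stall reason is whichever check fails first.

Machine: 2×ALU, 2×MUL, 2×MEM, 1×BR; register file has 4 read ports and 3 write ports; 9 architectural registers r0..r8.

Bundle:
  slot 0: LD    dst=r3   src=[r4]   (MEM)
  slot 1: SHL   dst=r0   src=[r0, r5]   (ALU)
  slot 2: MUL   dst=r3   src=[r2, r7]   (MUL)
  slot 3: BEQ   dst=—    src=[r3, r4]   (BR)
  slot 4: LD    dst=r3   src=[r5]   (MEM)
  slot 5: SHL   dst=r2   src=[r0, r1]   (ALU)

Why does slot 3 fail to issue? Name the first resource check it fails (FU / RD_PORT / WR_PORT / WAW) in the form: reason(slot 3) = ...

#0 MEM src=r4 dispatched  <A:2 Mu:2 Ld:1 B:1 rd:3 wr:2>
#1 ALU src=r0,r5 dispatched  <A:1 Mu:2 Ld:1 B:1 rd:1 wr:1>
#2 MUL src=r2,r7 held:RD_PORT  <A:1 Mu:2 Ld:1 B:1 rd:1 wr:1>
#3 BR src=r3,r4 held:RD_PORT  <A:1 Mu:2 Ld:1 B:1 rd:1 wr:1>
#4 MEM src=r5 held:WAW  <A:1 Mu:2 Ld:1 B:1 rd:1 wr:1>
#5 ALU src=r0,r1 held:RD_PORT  <A:1 Mu:2 Ld:1 B:1 rd:1 wr:1>

reason(slot 3) = RD_PORT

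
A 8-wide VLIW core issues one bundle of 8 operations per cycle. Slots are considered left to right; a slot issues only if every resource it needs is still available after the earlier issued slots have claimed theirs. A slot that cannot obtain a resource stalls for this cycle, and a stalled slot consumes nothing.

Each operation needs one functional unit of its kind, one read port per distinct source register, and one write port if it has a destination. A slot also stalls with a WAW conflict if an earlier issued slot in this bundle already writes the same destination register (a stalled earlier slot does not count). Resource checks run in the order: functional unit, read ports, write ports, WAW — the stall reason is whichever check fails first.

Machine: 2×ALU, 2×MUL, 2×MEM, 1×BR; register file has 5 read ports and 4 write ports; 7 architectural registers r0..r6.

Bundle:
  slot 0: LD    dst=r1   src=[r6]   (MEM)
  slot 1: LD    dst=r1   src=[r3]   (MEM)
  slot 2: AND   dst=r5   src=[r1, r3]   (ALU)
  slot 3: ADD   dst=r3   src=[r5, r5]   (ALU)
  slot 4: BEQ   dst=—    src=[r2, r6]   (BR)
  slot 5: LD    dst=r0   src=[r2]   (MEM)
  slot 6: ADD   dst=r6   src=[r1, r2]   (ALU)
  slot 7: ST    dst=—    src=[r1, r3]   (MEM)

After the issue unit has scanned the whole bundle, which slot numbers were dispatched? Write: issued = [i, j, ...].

issued = [0, 2, 3, 5]

[0] MEM needs rd=1 wr=1: ok; after: ALU=2 MUL=2 MEM=1 BR=1, R=4, W=3
[1] MEM needs rd=1 wr=1: WAW; after: ALU=2 MUL=2 MEM=1 BR=1, R=4, W=3
[2] ALU needs rd=2 wr=1: ok; after: ALU=1 MUL=2 MEM=1 BR=1, R=2, W=2
[3] ALU needs rd=1 wr=1: ok; after: ALU=0 MUL=2 MEM=1 BR=1, R=1, W=1
[4] BR needs rd=2 wr=0: RD_PORT; after: ALU=0 MUL=2 MEM=1 BR=1, R=1, W=1
[5] MEM needs rd=1 wr=1: ok; after: ALU=0 MUL=2 MEM=0 BR=1, R=0, W=0
[6] ALU needs rd=2 wr=1: FU; after: ALU=0 MUL=2 MEM=0 BR=1, R=0, W=0
[7] MEM needs rd=2 wr=0: FU; after: ALU=0 MUL=2 MEM=0 BR=1, R=0, W=0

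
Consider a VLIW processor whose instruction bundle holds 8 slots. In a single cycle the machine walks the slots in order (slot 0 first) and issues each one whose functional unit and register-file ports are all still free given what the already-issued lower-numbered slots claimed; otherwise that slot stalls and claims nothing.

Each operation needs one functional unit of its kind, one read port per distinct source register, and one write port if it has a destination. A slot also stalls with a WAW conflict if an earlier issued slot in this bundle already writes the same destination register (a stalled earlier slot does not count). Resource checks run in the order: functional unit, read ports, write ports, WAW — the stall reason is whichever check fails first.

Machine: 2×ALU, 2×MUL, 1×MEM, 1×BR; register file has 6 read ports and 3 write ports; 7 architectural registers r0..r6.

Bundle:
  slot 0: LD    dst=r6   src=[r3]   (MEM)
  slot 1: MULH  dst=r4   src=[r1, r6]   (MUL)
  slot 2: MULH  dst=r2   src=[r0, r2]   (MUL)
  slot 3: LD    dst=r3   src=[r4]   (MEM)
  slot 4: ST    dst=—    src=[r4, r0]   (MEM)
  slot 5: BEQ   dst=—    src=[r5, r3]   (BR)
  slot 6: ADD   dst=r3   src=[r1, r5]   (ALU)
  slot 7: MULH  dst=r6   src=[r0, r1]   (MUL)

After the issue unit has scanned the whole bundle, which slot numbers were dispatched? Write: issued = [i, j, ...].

  0. MEM→r6 ⇒ go  {2A/2Mu/0Ld/1B | 5r 2w}
  1. MUL→r4 ⇒ go  {2A/1Mu/0Ld/1B | 3r 1w}
  2. MUL→r2 ⇒ go  {2A/0Mu/0Ld/1B | 1r 0w}
  3. MEM→r3 ⇒ no(FU)  {2A/0Mu/0Ld/1B | 1r 0w}
  4. MEM ⇒ no(FU)  {2A/0Mu/0Ld/1B | 1r 0w}
  5. BR ⇒ no(RD_PORT)  {2A/0Mu/0Ld/1B | 1r 0w}
  6. ALU→r3 ⇒ no(RD_PORT)  {2A/0Mu/0Ld/1B | 1r 0w}
  7. MUL→r6 ⇒ no(FU)  {2A/0Mu/0Ld/1B | 1r 0w}

issued = [0, 1, 2]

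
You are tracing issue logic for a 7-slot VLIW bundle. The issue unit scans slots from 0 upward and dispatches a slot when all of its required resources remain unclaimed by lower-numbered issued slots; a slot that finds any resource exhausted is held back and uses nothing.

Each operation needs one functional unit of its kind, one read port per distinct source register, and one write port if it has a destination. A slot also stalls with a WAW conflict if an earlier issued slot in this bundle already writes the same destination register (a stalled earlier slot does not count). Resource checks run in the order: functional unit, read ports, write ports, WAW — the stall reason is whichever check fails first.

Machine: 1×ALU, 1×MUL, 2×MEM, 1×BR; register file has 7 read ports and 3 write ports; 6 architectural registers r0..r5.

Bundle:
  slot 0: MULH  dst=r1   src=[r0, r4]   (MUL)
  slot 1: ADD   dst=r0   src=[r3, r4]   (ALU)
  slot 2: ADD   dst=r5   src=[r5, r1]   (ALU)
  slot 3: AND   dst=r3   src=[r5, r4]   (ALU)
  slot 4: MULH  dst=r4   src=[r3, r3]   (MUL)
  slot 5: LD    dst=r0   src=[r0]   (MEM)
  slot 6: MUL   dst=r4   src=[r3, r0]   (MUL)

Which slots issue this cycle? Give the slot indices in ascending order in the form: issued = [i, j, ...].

issued = [0, 1]

#0 MUL src=r0,r4 dispatched  <A:1 Mu:0 Ld:2 B:1 rd:5 wr:2>
#1 ALU src=r3,r4 dispatched  <A:0 Mu:0 Ld:2 B:1 rd:3 wr:1>
#2 ALU src=r5,r1 held:FU  <A:0 Mu:0 Ld:2 B:1 rd:3 wr:1>
#3 ALU src=r5,r4 held:FU  <A:0 Mu:0 Ld:2 B:1 rd:3 wr:1>
#4 MUL src=r3,r3 held:FU  <A:0 Mu:0 Ld:2 B:1 rd:3 wr:1>
#5 MEM src=r0 held:WAW  <A:0 Mu:0 Ld:2 B:1 rd:3 wr:1>
#6 MUL src=r3,r0 held:FU  <A:0 Mu:0 Ld:2 B:1 rd:3 wr:1>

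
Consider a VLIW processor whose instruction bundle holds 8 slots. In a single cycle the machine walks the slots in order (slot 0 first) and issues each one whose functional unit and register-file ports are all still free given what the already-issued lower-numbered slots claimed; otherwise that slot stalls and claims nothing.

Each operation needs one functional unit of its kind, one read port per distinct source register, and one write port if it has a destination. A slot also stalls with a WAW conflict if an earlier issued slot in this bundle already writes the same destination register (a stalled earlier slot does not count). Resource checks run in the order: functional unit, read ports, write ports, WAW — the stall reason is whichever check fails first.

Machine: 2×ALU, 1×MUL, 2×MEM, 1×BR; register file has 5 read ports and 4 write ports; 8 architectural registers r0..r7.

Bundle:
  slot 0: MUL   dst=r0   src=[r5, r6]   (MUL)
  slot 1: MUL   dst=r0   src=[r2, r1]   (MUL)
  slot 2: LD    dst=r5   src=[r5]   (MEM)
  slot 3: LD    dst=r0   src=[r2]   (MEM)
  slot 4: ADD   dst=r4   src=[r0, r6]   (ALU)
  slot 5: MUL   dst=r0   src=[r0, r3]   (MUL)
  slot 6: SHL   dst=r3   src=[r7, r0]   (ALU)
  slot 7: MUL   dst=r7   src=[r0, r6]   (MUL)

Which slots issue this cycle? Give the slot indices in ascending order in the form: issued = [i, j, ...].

#0 MUL src=r5,r6 dispatched  <A:2 Mu:0 Ld:2 B:1 rd:3 wr:3>
#1 MUL src=r2,r1 held:FU  <A:2 Mu:0 Ld:2 B:1 rd:3 wr:3>
#2 MEM src=r5 dispatched  <A:2 Mu:0 Ld:1 B:1 rd:2 wr:2>
#3 MEM src=r2 held:WAW  <A:2 Mu:0 Ld:1 B:1 rd:2 wr:2>
#4 ALU src=r0,r6 dispatched  <A:1 Mu:0 Ld:1 B:1 rd:0 wr:1>
#5 MUL src=r0,r3 held:FU  <A:1 Mu:0 Ld:1 B:1 rd:0 wr:1>
#6 ALU src=r7,r0 held:RD_PORT  <A:1 Mu:0 Ld:1 B:1 rd:0 wr:1>
#7 MUL src=r0,r6 held:FU  <A:1 Mu:0 Ld:1 B:1 rd:0 wr:1>

issued = [0, 2, 4]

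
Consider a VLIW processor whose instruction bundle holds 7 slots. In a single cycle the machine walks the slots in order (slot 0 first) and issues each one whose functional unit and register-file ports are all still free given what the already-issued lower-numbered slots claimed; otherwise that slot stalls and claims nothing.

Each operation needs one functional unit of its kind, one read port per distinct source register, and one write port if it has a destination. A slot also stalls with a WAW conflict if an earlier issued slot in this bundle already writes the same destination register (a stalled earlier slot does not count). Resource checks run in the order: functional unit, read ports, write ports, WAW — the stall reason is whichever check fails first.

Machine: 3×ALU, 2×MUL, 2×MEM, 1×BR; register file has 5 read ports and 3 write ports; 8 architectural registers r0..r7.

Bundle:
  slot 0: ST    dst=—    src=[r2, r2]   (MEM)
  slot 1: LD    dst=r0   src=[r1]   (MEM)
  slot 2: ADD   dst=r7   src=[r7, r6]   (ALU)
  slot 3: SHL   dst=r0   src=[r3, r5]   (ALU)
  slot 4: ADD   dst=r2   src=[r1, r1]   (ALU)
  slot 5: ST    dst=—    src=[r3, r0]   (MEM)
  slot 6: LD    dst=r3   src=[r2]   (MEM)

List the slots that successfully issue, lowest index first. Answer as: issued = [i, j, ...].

slot 0 (MEM): ISSUE — free A3,Mu2,Ld1,B1 rp4 wp3
slot 1 (MEM): ISSUE — free A3,Mu2,Ld0,B1 rp3 wp2
slot 2 (ALU): ISSUE — free A2,Mu2,Ld0,B1 rp1 wp1
slot 3 (ALU): stall RD_PORT — free A2,Mu2,Ld0,B1 rp1 wp1
slot 4 (ALU): ISSUE — free A1,Mu2,Ld0,B1 rp0 wp0
slot 5 (MEM): stall FU — free A1,Mu2,Ld0,B1 rp0 wp0
slot 6 (MEM): stall FU — free A1,Mu2,Ld0,B1 rp0 wp0

issued = [0, 1, 2, 4]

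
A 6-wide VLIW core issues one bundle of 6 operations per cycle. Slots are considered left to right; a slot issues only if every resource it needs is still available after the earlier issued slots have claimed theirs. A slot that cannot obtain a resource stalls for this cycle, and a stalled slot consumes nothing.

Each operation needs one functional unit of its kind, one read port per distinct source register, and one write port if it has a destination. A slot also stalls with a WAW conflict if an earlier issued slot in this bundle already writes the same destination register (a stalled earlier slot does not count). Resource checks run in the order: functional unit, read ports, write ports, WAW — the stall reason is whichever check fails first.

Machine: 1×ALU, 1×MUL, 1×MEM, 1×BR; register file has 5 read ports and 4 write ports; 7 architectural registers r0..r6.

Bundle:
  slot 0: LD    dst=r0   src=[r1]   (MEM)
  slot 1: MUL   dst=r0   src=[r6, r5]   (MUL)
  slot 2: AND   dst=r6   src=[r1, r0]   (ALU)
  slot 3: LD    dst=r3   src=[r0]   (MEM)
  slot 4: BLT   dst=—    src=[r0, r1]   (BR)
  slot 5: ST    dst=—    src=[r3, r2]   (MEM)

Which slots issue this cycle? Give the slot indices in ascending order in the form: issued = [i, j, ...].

(0) want 1×MEM +1rd +1wr — yes → AL1|MU1|ME0|BR1|rd4|wr3
(1) want 1×MUL +2rd +1wr — WAW → AL1|MU1|ME0|BR1|rd4|wr3
(2) want 1×ALU +2rd +1wr — yes → AL0|MU1|ME0|BR1|rd2|wr2
(3) want 1×MEM +1rd +1wr — FU → AL0|MU1|ME0|BR1|rd2|wr2
(4) want 1×BR +2rd +0wr — yes → AL0|MU1|ME0|BR0|rd0|wr2
(5) want 1×MEM +2rd +0wr — FU → AL0|MU1|ME0|BR0|rd0|wr2

issued = [0, 2, 4]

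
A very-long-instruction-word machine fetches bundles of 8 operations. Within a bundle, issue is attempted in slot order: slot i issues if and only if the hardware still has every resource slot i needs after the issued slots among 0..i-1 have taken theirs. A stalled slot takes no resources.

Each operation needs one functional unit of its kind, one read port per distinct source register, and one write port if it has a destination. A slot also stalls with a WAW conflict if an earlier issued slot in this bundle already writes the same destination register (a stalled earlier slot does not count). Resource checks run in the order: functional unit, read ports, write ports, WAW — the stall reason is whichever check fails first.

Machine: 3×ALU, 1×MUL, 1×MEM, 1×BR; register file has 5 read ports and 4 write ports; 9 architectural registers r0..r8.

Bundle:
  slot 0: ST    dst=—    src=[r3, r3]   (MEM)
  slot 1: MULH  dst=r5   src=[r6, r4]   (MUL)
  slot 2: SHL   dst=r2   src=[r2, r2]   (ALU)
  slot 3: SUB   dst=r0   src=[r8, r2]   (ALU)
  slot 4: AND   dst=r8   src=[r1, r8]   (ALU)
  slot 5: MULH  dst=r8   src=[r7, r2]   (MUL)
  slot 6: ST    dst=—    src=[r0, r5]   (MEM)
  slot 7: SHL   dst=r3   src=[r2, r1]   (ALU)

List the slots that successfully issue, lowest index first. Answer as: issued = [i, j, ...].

issued = [0, 1, 2]

  0. MEM ⇒ go  {3A/1Mu/0Ld/1B | 4r 4w}
  1. MUL→r5 ⇒ go  {3A/0Mu/0Ld/1B | 2r 3w}
  2. ALU→r2 ⇒ go  {2A/0Mu/0Ld/1B | 1r 2w}
  3. ALU→r0 ⇒ no(RD_PORT)  {2A/0Mu/0Ld/1B | 1r 2w}
  4. ALU→r8 ⇒ no(RD_PORT)  {2A/0Mu/0Ld/1B | 1r 2w}
  5. MUL→r8 ⇒ no(FU)  {2A/0Mu/0Ld/1B | 1r 2w}
  6. MEM ⇒ no(FU)  {2A/0Mu/0Ld/1B | 1r 2w}
  7. ALU→r3 ⇒ no(RD_PORT)  {2A/0Mu/0Ld/1B | 1r 2w}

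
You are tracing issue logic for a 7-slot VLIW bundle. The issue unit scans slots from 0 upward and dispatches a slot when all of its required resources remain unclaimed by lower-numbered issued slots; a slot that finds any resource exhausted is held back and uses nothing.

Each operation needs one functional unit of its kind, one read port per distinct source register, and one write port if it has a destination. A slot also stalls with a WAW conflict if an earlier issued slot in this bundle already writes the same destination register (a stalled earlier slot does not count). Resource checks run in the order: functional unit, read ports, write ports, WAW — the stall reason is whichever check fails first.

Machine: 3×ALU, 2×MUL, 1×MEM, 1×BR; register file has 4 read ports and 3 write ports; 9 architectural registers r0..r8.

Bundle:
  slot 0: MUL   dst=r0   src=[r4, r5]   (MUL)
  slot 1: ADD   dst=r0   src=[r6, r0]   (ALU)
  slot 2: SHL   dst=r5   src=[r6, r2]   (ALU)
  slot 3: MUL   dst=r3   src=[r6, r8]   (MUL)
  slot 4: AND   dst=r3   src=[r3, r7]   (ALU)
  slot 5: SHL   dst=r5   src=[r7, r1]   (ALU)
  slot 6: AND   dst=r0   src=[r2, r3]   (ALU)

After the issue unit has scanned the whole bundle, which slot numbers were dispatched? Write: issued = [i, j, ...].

issued = [0, 2]

(0) want 1×MUL +2rd +1wr — yes → AL3|MU1|ME1|BR1|rd2|wr2
(1) want 1×ALU +2rd +1wr — WAW → AL3|MU1|ME1|BR1|rd2|wr2
(2) want 1×ALU +2rd +1wr — yes → AL2|MU1|ME1|BR1|rd0|wr1
(3) want 1×MUL +2rd +1wr — RD_PORT → AL2|MU1|ME1|BR1|rd0|wr1
(4) want 1×ALU +2rd +1wr — RD_PORT → AL2|MU1|ME1|BR1|rd0|wr1
(5) want 1×ALU +2rd +1wr — RD_PORT → AL2|MU1|ME1|BR1|rd0|wr1
(6) want 1×ALU +2rd +1wr — RD_PORT → AL2|MU1|ME1|BR1|rd0|wr1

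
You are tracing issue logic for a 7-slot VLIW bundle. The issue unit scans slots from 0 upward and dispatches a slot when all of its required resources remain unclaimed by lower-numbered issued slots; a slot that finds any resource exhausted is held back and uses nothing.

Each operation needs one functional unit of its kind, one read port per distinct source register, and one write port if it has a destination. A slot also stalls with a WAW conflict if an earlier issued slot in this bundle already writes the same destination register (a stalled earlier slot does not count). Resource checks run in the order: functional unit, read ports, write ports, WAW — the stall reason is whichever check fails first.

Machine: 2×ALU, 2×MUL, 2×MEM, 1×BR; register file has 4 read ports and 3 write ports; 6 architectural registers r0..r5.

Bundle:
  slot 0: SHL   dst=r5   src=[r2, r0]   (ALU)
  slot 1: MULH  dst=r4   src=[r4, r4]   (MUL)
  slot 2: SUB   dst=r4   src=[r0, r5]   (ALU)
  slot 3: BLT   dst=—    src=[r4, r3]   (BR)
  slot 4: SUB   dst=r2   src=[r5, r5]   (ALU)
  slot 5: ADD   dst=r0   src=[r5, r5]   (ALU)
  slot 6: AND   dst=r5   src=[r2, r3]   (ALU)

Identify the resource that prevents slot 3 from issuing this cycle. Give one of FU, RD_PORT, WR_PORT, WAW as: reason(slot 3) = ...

[0] ALU needs rd=2 wr=1: ok; after: ALU=1 MUL=2 MEM=2 BR=1, R=2, W=2
[1] MUL needs rd=1 wr=1: ok; after: ALU=1 MUL=1 MEM=2 BR=1, R=1, W=1
[2] ALU needs rd=2 wr=1: RD_PORT; after: ALU=1 MUL=1 MEM=2 BR=1, R=1, W=1
[3] BR needs rd=2 wr=0: RD_PORT; after: ALU=1 MUL=1 MEM=2 BR=1, R=1, W=1
[4] ALU needs rd=1 wr=1: ok; after: ALU=0 MUL=1 MEM=2 BR=1, R=0, W=0
[5] ALU needs rd=1 wr=1: FU; after: ALU=0 MUL=1 MEM=2 BR=1, R=0, W=0
[6] ALU needs rd=2 wr=1: FU; after: ALU=0 MUL=1 MEM=2 BR=1, R=0, W=0

reason(slot 3) = RD_PORT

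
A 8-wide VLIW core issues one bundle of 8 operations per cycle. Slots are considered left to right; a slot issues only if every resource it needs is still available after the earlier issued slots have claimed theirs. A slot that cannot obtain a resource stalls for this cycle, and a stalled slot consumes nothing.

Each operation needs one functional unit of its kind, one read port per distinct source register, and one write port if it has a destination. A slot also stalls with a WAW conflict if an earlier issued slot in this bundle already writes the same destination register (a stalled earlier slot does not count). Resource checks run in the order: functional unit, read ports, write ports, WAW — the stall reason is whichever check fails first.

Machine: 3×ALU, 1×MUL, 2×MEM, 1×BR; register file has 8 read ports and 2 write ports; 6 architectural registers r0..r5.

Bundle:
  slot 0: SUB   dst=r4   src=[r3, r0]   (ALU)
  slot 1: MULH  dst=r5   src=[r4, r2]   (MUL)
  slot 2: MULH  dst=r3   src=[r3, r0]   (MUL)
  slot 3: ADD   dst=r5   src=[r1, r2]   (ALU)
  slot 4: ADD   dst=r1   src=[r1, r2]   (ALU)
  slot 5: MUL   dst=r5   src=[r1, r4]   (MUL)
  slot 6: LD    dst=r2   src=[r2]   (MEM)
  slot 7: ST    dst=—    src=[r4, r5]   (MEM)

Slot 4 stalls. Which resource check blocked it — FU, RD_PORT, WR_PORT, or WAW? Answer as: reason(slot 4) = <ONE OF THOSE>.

(0) want 1×ALU +2rd +1wr — yes → AL2|MU1|ME2|BR1|rd6|wr1
(1) want 1×MUL +2rd +1wr — yes → AL2|MU0|ME2|BR1|rd4|wr0
(2) want 1×MUL +2rd +1wr — FU → AL2|MU0|ME2|BR1|rd4|wr0
(3) want 1×ALU +2rd +1wr — WR_PORT → AL2|MU0|ME2|BR1|rd4|wr0
(4) want 1×ALU +2rd +1wr — WR_PORT → AL2|MU0|ME2|BR1|rd4|wr0
(5) want 1×MUL +2rd +1wr — FU → AL2|MU0|ME2|BR1|rd4|wr0
(6) want 1×MEM +1rd +1wr — WR_PORT → AL2|MU0|ME2|BR1|rd4|wr0
(7) want 1×MEM +2rd +0wr — yes → AL2|MU0|ME1|BR1|rd2|wr0

reason(slot 4) = WR_PORT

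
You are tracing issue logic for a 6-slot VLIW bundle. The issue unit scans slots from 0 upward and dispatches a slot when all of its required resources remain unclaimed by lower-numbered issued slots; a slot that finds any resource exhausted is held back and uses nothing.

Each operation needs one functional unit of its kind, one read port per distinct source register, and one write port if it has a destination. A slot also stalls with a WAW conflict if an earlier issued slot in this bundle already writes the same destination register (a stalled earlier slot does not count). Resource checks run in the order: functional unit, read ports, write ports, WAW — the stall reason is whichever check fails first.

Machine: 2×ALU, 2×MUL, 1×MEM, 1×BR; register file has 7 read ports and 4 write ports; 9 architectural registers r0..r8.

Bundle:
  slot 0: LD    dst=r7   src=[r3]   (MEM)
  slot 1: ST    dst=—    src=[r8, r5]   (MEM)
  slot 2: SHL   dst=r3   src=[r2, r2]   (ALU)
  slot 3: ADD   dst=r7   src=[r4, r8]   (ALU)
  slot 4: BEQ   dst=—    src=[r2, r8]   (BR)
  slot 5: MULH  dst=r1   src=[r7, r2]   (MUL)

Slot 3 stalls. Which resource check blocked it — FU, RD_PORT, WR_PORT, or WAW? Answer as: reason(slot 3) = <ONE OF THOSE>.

(0) want 1×MEM +1rd +1wr — yes → AL2|MU2|ME0|BR1|rd6|wr3
(1) want 1×MEM +2rd +0wr — FU → AL2|MU2|ME0|BR1|rd6|wr3
(2) want 1×ALU +1rd +1wr — yes → AL1|MU2|ME0|BR1|rd5|wr2
(3) want 1×ALU +2rd +1wr — WAW → AL1|MU2|ME0|BR1|rd5|wr2
(4) want 1×BR +2rd +0wr — yes → AL1|MU2|ME0|BR0|rd3|wr2
(5) want 1×MUL +2rd +1wr — yes → AL1|MU1|ME0|BR0|rd1|wr1

reason(slot 3) = WAW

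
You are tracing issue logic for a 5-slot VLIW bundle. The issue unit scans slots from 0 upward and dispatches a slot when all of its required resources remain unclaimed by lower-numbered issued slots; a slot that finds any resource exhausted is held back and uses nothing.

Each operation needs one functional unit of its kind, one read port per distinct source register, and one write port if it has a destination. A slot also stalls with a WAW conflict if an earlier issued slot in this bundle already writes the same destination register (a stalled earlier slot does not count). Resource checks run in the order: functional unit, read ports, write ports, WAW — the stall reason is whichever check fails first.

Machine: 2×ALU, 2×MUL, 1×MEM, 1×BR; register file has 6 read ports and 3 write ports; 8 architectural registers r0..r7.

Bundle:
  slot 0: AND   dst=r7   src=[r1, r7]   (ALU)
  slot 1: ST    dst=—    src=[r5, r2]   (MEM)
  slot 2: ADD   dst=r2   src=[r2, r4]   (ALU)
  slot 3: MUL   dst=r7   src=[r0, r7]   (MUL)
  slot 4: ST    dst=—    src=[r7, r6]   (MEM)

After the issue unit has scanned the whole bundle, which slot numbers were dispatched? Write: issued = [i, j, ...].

issued = [0, 1, 2]

[0] ALU needs rd=2 wr=1: ok; after: ALU=1 MUL=2 MEM=1 BR=1, R=4, W=2
[1] MEM needs rd=2 wr=0: ok; after: ALU=1 MUL=2 MEM=0 BR=1, R=2, W=2
[2] ALU needs rd=2 wr=1: ok; after: ALU=0 MUL=2 MEM=0 BR=1, R=0, W=1
[3] MUL needs rd=2 wr=1: RD_PORT; after: ALU=0 MUL=2 MEM=0 BR=1, R=0, W=1
[4] MEM needs rd=2 wr=0: FU; after: ALU=0 MUL=2 MEM=0 BR=1, R=0, W=1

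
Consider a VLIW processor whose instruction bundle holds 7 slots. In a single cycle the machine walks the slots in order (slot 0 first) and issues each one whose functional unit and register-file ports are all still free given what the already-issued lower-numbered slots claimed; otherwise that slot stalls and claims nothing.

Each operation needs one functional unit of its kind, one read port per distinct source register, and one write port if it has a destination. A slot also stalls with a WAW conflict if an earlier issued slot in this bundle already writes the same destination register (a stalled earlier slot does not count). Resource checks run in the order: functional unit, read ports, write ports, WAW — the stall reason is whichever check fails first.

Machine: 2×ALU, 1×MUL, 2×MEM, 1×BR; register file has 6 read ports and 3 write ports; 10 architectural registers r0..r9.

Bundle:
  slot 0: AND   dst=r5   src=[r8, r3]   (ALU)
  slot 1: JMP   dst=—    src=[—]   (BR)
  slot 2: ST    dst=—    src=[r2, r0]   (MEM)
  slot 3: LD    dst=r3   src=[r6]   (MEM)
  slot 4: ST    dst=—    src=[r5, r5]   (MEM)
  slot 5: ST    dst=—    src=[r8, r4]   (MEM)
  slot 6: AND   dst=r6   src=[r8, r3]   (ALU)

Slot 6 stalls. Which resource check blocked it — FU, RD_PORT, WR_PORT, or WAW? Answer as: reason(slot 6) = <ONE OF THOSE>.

  0. ALU→r5 ⇒ go  {1A/1Mu/2Ld/1B | 4r 2w}
  1. BR ⇒ go  {1A/1Mu/2Ld/0B | 4r 2w}
  2. MEM ⇒ go  {1A/1Mu/1Ld/0B | 2r 2w}
  3. MEM→r3 ⇒ go  {1A/1Mu/0Ld/0B | 1r 1w}
  4. MEM ⇒ no(FU)  {1A/1Mu/0Ld/0B | 1r 1w}
  5. MEM ⇒ no(FU)  {1A/1Mu/0Ld/0B | 1r 1w}
  6. ALU→r6 ⇒ no(RD_PORT)  {1A/1Mu/0Ld/0B | 1r 1w}

reason(slot 6) = RD_PORT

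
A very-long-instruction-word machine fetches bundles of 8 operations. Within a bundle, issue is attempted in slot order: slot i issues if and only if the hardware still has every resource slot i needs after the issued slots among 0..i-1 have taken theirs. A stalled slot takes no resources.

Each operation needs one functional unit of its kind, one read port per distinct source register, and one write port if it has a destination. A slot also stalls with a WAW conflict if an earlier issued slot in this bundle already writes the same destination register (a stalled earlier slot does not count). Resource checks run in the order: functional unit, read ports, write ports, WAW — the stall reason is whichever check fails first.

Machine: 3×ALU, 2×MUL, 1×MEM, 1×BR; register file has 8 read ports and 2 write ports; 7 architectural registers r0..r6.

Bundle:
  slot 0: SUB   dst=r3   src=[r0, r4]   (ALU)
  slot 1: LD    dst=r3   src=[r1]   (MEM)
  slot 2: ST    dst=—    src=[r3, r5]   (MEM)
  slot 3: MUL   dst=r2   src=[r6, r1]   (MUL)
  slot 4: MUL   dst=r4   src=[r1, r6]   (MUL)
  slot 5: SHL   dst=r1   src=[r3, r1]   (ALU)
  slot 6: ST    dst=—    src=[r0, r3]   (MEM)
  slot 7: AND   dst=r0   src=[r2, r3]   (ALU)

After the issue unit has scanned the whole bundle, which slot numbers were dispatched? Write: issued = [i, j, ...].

issued = [0, 2, 3]

[0] ALU needs rd=2 wr=1: ok; after: ALU=2 MUL=2 MEM=1 BR=1, R=6, W=1
[1] MEM needs rd=1 wr=1: WAW; after: ALU=2 MUL=2 MEM=1 BR=1, R=6, W=1
[2] MEM needs rd=2 wr=0: ok; after: ALU=2 MUL=2 MEM=0 BR=1, R=4, W=1
[3] MUL needs rd=2 wr=1: ok; after: ALU=2 MUL=1 MEM=0 BR=1, R=2, W=0
[4] MUL needs rd=2 wr=1: WR_PORT; after: ALU=2 MUL=1 MEM=0 BR=1, R=2, W=0
[5] ALU needs rd=2 wr=1: WR_PORT; after: ALU=2 MUL=1 MEM=0 BR=1, R=2, W=0
[6] MEM needs rd=2 wr=0: FU; after: ALU=2 MUL=1 MEM=0 BR=1, R=2, W=0
[7] ALU needs rd=2 wr=1: WR_PORT; after: ALU=2 MUL=1 MEM=0 BR=1, R=2, W=0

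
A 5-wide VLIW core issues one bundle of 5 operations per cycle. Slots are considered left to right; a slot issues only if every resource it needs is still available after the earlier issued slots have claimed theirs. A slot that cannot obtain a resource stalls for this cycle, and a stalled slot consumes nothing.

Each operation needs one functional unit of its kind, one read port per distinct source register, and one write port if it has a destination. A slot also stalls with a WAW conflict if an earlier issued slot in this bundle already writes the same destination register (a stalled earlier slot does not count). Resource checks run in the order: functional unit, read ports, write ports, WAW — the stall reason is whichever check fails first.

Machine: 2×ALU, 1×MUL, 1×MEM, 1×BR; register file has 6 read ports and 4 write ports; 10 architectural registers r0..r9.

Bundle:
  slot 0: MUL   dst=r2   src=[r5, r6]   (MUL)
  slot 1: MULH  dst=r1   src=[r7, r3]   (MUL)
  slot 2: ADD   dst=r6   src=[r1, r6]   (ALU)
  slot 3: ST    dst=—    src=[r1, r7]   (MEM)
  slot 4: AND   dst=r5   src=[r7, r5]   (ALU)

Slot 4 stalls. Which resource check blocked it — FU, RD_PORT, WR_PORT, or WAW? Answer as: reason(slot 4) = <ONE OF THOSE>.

(0) want 1×MUL +2rd +1wr — yes → AL2|MU0|ME1|BR1|rd4|wr3
(1) want 1×MUL +2rd +1wr — FU → AL2|MU0|ME1|BR1|rd4|wr3
(2) want 1×ALU +2rd +1wr — yes → AL1|MU0|ME1|BR1|rd2|wr2
(3) want 1×MEM +2rd +0wr — yes → AL1|MU0|ME0|BR1|rd0|wr2
(4) want 1×ALU +2rd +1wr — RD_PORT → AL1|MU0|ME0|BR1|rd0|wr2

reason(slot 4) = RD_PORT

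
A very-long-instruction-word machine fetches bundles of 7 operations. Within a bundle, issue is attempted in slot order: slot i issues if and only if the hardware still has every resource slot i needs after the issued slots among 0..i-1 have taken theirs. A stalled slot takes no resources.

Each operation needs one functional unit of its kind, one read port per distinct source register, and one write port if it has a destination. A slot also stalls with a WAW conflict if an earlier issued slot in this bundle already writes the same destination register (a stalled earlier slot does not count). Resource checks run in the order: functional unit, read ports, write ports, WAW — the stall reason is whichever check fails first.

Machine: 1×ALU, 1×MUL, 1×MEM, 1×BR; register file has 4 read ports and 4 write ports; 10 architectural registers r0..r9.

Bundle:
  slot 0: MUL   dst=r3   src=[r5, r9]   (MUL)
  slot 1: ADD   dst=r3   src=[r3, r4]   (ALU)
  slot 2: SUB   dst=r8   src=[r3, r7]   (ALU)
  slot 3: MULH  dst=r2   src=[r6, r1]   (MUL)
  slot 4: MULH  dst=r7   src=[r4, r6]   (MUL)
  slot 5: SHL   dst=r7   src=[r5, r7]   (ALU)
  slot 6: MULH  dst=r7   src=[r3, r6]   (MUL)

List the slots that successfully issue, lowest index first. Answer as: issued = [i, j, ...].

  0. MUL→r3 ⇒ go  {1A/0Mu/1Ld/1B | 2r 3w}
  1. ALU→r3 ⇒ no(WAW)  {1A/0Mu/1Ld/1B | 2r 3w}
  2. ALU→r8 ⇒ go  {0A/0Mu/1Ld/1B | 0r 2w}
  3. MUL→r2 ⇒ no(FU)  {0A/0Mu/1Ld/1B | 0r 2w}
  4. MUL→r7 ⇒ no(FU)  {0A/0Mu/1Ld/1B | 0r 2w}
  5. ALU→r7 ⇒ no(FU)  {0A/0Mu/1Ld/1B | 0r 2w}
  6. MUL→r7 ⇒ no(FU)  {0A/0Mu/1Ld/1B | 0r 2w}

issued = [0, 2]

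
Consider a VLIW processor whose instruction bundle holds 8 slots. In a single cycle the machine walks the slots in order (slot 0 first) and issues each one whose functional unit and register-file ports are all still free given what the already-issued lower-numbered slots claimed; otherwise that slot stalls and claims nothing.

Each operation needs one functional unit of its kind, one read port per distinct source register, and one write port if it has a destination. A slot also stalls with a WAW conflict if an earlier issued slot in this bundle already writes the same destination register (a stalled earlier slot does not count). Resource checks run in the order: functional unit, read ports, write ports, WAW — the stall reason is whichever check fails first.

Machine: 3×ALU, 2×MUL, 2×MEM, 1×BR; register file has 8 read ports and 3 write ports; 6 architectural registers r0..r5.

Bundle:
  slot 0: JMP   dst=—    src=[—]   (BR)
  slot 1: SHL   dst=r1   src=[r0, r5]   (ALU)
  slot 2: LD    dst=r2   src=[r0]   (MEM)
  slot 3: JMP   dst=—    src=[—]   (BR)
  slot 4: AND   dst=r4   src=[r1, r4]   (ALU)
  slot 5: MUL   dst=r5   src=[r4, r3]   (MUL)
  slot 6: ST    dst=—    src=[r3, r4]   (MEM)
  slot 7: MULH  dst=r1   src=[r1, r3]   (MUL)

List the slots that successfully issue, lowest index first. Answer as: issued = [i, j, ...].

#0 BR src=- dispatched  <A:3 Mu:2 Ld:2 B:0 rd:8 wr:3>
#1 ALU src=r0,r5 dispatched  <A:2 Mu:2 Ld:2 B:0 rd:6 wr:2>
#2 MEM src=r0 dispatched  <A:2 Mu:2 Ld:1 B:0 rd:5 wr:1>
#3 BR src=- held:FU  <A:2 Mu:2 Ld:1 B:0 rd:5 wr:1>
#4 ALU src=r1,r4 dispatched  <A:1 Mu:2 Ld:1 B:0 rd:3 wr:0>
#5 MUL src=r4,r3 held:WR_PORT  <A:1 Mu:2 Ld:1 B:0 rd:3 wr:0>
#6 MEM src=r3,r4 dispatched  <A:1 Mu:2 Ld:0 B:0 rd:1 wr:0>
#7 MUL src=r1,r3 held:RD_PORT  <A:1 Mu:2 Ld:0 B:0 rd:1 wr:0>

issued = [0, 1, 2, 4, 6]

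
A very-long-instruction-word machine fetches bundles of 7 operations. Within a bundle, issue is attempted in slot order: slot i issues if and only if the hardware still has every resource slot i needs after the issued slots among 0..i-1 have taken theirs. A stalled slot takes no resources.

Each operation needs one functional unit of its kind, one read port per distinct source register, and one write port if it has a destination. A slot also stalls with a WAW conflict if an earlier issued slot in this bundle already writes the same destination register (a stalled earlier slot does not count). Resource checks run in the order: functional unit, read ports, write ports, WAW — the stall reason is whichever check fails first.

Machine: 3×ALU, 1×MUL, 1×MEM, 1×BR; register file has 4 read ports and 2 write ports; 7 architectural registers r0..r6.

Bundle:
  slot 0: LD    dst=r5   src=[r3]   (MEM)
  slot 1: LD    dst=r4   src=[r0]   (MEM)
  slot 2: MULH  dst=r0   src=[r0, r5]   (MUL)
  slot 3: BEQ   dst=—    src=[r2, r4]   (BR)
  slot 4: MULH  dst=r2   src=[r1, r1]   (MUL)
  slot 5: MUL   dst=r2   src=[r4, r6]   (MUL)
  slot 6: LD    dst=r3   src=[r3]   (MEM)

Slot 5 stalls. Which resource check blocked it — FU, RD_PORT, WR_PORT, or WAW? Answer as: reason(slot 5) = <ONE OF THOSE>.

reason(slot 5) = FU

#0 MEM src=r3 dispatched  <A:3 Mu:1 Ld:0 B:1 rd:3 wr:1>
#1 MEM src=r0 held:FU  <A:3 Mu:1 Ld:0 B:1 rd:3 wr:1>
#2 MUL src=r0,r5 dispatched  <A:3 Mu:0 Ld:0 B:1 rd:1 wr:0>
#3 BR src=r2,r4 held:RD_PORT  <A:3 Mu:0 Ld:0 B:1 rd:1 wr:0>
#4 MUL src=r1,r1 held:FU  <A:3 Mu:0 Ld:0 B:1 rd:1 wr:0>
#5 MUL src=r4,r6 held:FU  <A:3 Mu:0 Ld:0 B:1 rd:1 wr:0>
#6 MEM src=r3 held:FU  <A:3 Mu:0 Ld:0 B:1 rd:1 wr:0>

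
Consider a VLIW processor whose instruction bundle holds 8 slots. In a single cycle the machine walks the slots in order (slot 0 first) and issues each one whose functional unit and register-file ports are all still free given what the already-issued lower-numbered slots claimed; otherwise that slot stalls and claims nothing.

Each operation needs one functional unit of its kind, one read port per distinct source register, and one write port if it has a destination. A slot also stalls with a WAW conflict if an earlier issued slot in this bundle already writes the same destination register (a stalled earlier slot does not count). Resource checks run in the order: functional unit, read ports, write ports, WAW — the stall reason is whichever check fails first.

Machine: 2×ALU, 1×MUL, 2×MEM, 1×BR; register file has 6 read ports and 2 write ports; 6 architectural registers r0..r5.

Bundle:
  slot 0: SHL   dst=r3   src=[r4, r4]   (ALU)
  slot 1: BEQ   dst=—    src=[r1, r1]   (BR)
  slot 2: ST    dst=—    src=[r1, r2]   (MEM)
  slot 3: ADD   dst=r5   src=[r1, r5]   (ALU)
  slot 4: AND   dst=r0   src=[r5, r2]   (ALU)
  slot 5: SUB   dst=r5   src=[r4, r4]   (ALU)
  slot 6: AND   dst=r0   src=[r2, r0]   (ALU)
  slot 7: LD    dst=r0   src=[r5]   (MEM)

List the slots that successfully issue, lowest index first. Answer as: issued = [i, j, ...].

[0] ALU needs rd=1 wr=1: ok; after: ALU=1 MUL=1 MEM=2 BR=1, R=5, W=1
[1] BR needs rd=1 wr=0: ok; after: ALU=1 MUL=1 MEM=2 BR=0, R=4, W=1
[2] MEM needs rd=2 wr=0: ok; after: ALU=1 MUL=1 MEM=1 BR=0, R=2, W=1
[3] ALU needs rd=2 wr=1: ok; after: ALU=0 MUL=1 MEM=1 BR=0, R=0, W=0
[4] ALU needs rd=2 wr=1: FU; after: ALU=0 MUL=1 MEM=1 BR=0, R=0, W=0
[5] ALU needs rd=1 wr=1: FU; after: ALU=0 MUL=1 MEM=1 BR=0, R=0, W=0
[6] ALU needs rd=2 wr=1: FU; after: ALU=0 MUL=1 MEM=1 BR=0, R=0, W=0
[7] MEM needs rd=1 wr=1: RD_PORT; after: ALU=0 MUL=1 MEM=1 BR=0, R=0, W=0

issued = [0, 1, 2, 3]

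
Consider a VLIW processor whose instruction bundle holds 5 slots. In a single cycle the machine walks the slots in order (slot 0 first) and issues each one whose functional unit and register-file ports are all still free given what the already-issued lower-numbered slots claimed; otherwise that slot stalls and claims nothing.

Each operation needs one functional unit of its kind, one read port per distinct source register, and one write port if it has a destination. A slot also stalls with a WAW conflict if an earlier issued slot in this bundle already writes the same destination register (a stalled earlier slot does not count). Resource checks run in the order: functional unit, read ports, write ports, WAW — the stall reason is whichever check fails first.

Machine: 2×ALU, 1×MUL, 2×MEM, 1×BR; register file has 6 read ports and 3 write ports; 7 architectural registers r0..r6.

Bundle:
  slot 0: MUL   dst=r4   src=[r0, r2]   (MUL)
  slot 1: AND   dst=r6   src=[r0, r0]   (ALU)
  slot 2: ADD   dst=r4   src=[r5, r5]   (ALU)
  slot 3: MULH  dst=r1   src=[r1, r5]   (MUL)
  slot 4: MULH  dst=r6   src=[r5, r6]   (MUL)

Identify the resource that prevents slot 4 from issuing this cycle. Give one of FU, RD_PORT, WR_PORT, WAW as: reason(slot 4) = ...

reason(slot 4) = FU

slot 0 (MUL): ISSUE — free A2,Mu0,Ld2,B1 rp4 wp2
slot 1 (ALU): ISSUE — free A1,Mu0,Ld2,B1 rp3 wp1
slot 2 (ALU): stall WAW — free A1,Mu0,Ld2,B1 rp3 wp1
slot 3 (MUL): stall FU — free A1,Mu0,Ld2,B1 rp3 wp1
slot 4 (MUL): stall FU — free A1,Mu0,Ld2,B1 rp3 wp1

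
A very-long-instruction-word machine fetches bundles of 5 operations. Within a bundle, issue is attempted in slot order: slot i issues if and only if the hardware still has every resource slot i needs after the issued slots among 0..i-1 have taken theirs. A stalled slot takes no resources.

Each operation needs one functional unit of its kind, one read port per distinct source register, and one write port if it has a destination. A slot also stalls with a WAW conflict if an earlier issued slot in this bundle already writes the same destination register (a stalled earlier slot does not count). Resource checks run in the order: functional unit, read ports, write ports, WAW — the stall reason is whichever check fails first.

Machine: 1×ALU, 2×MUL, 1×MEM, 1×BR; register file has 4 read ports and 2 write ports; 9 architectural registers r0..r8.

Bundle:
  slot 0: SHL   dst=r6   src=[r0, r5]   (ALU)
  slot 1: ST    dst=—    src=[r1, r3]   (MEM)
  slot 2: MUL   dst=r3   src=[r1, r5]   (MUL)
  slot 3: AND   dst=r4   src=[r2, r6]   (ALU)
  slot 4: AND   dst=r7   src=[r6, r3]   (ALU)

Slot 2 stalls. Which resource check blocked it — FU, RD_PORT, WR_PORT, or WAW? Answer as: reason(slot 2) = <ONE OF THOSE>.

reason(slot 2) = RD_PORT

  0. ALU→r6 ⇒ go  {0A/2Mu/1Ld/1B | 2r 1w}
  1. MEM ⇒ go  {0A/2Mu/0Ld/1B | 0r 1w}
  2. MUL→r3 ⇒ no(RD_PORT)  {0A/2Mu/0Ld/1B | 0r 1w}
  3. ALU→r4 ⇒ no(FU)  {0A/2Mu/0Ld/1B | 0r 1w}
  4. ALU→r7 ⇒ no(FU)  {0A/2Mu/0Ld/1B | 0r 1w}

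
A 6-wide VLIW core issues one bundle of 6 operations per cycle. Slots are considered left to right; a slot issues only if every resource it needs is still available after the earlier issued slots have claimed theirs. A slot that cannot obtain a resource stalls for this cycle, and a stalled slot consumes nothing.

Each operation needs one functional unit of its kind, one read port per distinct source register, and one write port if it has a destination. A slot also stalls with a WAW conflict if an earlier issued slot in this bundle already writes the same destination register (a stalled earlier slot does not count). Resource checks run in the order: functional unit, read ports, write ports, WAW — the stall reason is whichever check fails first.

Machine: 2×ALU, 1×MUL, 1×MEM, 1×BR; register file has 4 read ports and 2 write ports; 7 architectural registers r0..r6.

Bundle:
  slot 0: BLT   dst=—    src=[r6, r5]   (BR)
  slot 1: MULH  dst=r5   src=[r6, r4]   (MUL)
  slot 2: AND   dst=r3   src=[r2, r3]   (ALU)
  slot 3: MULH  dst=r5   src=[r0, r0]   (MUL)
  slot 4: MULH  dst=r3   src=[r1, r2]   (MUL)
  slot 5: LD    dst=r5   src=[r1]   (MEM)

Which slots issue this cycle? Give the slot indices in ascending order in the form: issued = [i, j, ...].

issued = [0, 1]

(0) want 1×BR +2rd +0wr — yes → AL2|MU1|ME1|BR0|rd2|wr2
(1) want 1×MUL +2rd +1wr — yes → AL2|MU0|ME1|BR0|rd0|wr1
(2) want 1×ALU +2rd +1wr — RD_PORT → AL2|MU0|ME1|BR0|rd0|wr1
(3) want 1×MUL +1rd +1wr — FU → AL2|MU0|ME1|BR0|rd0|wr1
(4) want 1×MUL +2rd +1wr — FU → AL2|MU0|ME1|BR0|rd0|wr1
(5) want 1×MEM +1rd +1wr — RD_PORT → AL2|MU0|ME1|BR0|rd0|wr1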